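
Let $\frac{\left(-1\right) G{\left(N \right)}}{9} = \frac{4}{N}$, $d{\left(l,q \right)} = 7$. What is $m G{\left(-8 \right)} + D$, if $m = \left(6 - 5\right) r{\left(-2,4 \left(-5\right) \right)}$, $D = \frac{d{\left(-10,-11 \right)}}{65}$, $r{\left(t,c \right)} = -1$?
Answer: $- \frac{571}{130} \approx -4.3923$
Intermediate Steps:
$D = \frac{7}{65} \approx 0.10769$
$G{\left(N \right)} = - \frac{36}{N}$ ($G{\left(N \right)} = - 9 \frac{4}{N} = - \frac{36}{N}$)
$m = -1$ ($m = \left(6 - 5\right) \left(-1\right) = 1 \left(-1\right) = -1$)
$m G{\left(-8 \right)} + D = - \frac{-36}{-8} + \frac{7}{65} = - \frac{\left(-36\right) \left(-1\right)}{8} + \frac{7}{65} = \left(-1\right) \frac{9}{2} + \frac{7}{65} = - \frac{9}{2} + \frac{7}{65} = - \frac{571}{130}$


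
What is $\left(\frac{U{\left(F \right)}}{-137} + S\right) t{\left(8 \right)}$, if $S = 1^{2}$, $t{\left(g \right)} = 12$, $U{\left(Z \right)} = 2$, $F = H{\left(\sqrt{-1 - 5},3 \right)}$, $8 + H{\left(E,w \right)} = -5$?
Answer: $\frac{1620}{137} \approx 11.825$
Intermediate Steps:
$H{\left(E,w \right)} = -13$ ($H{\left(E,w \right)} = -8 - 5 = -13$)
$F = -13$
$S = 1$
$\left(\frac{U{\left(F \right)}}{-137} + S\right) t{\left(8 \right)} = \left(\frac{2}{-137} + 1\right) 12 = \left(2 \left(- \frac{1}{137}\right) + 1\right) 12 = \left(- \frac{2}{137} + 1\right) 12 = \frac{135}{137} \cdot 12 = \frac{1620}{137}$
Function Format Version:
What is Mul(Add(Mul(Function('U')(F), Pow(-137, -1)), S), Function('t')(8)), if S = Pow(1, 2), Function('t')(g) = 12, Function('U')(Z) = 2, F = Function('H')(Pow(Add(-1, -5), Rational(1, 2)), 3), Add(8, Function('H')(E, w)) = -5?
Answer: Rational(1620, 137) ≈ 11.825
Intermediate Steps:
Function('H')(E, w) = -13 (Function('H')(E, w) = Add(-8, -5) = -13)
F = -13
S = 1
Mul(Add(Mul(Function('U')(F), Pow(-137, -1)), S), Function('t')(8)) = Mul(Add(Mul(2, Pow(-137, -1)), 1), 12) = Mul(Add(Mul(2, Rational(-1, 137)), 1), 12) = Mul(Add(Rational(-2, 137), 1), 12) = Mul(Rational(135, 137), 12) = Rational(1620, 137)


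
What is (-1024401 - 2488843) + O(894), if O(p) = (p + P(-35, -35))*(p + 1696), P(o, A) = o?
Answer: -1288434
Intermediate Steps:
O(p) = (-35 + p)*(1696 + p) (O(p) = (p - 35)*(p + 1696) = (-35 + p)*(1696 + p))
(-1024401 - 2488843) + O(894) = (-1024401 - 2488843) + (-59360 + 894² + 1661*894) = -3513244 + (-59360 + 799236 + 1484934) = -3513244 + 2224810 = -1288434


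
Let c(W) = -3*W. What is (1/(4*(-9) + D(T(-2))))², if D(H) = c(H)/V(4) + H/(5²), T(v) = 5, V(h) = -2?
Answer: 100/80089 ≈ 0.0012486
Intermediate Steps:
D(H) = 77*H/50 (D(H) = -3*H/(-2) + H/(5²) = -3*H*(-½) + H/25 = 3*H/2 + H*(1/25) = 3*H/2 + H/25 = 77*H/50)
(1/(4*(-9) + D(T(-2))))² = (1/(4*(-9) + (77/50)*5))² = (1/(-36 + 77/10))² = (1/(-283/10))² = (-10/283)² = 100/80089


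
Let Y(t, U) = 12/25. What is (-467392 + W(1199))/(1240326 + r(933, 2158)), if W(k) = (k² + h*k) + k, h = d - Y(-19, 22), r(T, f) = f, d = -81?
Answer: 21842837/31062100 ≈ 0.70320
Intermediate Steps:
Y(t, U) = 12/25 (Y(t, U) = 12*(1/25) = 12/25)
h = -2037/25 (h = -81 - 1*12/25 = -81 - 12/25 = -2037/25 ≈ -81.480)
W(k) = k² - 2012*k/25 (W(k) = (k² - 2037*k/25) + k = k² - 2012*k/25)
(-467392 + W(1199))/(1240326 + r(933, 2158)) = (-467392 + (1/25)*1199*(-2012 + 25*1199))/(1240326 + 2158) = (-467392 + (1/25)*1199*(-2012 + 29975))/1242484 = (-467392 + (1/25)*1199*27963)*(1/1242484) = (-467392 + 33527637/25)*(1/1242484) = (21842837/25)*(1/1242484) = 21842837/31062100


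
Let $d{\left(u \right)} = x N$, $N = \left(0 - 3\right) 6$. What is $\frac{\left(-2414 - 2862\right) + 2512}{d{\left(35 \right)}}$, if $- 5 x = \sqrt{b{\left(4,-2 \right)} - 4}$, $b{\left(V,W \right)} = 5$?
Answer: $- \frac{6910}{9} \approx -767.78$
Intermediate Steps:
$x = - \frac{1}{5}$ ($x = - \frac{\sqrt{5 - 4}}{5} = - \frac{\sqrt{1}}{5} = \left(- \frac{1}{5}\right) 1 = - \frac{1}{5} \approx -0.2$)
$N = -18$ ($N = \left(-3\right) 6 = -18$)
$d{\left(u \right)} = \frac{18}{5}$ ($d{\left(u \right)} = \left(- \frac{1}{5}\right) \left(-18\right) = \frac{18}{5}$)
$\frac{\left(-2414 - 2862\right) + 2512}{d{\left(35 \right)}} = \frac{\left(-2414 - 2862\right) + 2512}{\frac{18}{5}} = \left(-5276 + 2512\right) \frac{5}{18} = \left(-2764\right) \frac{5}{18} = - \frac{6910}{9}$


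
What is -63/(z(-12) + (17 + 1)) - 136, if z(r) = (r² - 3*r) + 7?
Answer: -27943/205 ≈ -136.31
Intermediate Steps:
z(r) = 7 + r² - 3*r
-63/(z(-12) + (17 + 1)) - 136 = -63/((7 + (-12)² - 3*(-12)) + (17 + 1)) - 136 = -63/((7 + 144 + 36) + 18) - 136 = -63/(187 + 18) - 136 = -63/205 - 136 = -27943/205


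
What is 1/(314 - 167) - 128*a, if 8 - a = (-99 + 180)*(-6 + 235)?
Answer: 348867457/147 ≈ 2.3732e+6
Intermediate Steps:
a = -18541 (a = 8 - (-99 + 180)*(-6 + 235) = 8 - 81*229 = 8 - 1*18549 = 8 - 18549 = -18541)
1/(314 - 167) - 128*a = 1/(314 - 167) - 128*(-18541) = 1/147 + 2373248 = 348867457/147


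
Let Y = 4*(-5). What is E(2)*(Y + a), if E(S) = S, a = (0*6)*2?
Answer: -40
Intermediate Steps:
a = 0 (a = 0*2 = 0)
Y = -20
E(2)*(Y + a) = 2*(-20 + 0) = 2*(-20) = -40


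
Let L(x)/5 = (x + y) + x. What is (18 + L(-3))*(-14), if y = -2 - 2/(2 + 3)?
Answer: 336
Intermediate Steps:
y = -12/5 (y = -2 - 2/5 = -2 + (⅕)*(-2) = -2 - ⅖ = -12/5 ≈ -2.4000)
L(x) = -12 + 10*x (L(x) = 5*((x - 12/5) + x) = 5*((-12/5 + x) + x) = 5*(-12/5 + 2*x) = -12 + 10*x)
(18 + L(-3))*(-14) = (18 + (-12 + 10*(-3)))*(-14) = (18 + (-12 - 30))*(-14) = (18 - 42)*(-14) = -24*(-14) = 336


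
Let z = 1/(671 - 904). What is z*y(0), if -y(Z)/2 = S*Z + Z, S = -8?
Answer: 0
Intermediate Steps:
y(Z) = 14*Z (y(Z) = -2*(-8*Z + Z) = -(-14)*Z = 14*Z)
z = -1/233 (z = 1/(-233) = -1/233 ≈ -0.0042918)
z*y(0) = -14*0/233 = -1/233*0 = 0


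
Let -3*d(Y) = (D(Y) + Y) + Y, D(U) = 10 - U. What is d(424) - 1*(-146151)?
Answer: 438019/3 ≈ 1.4601e+5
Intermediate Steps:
d(Y) = -10/3 - Y/3 (d(Y) = -(((10 - Y) + Y) + Y)/3 = -(10 + Y)/3 = -10/3 - Y/3)
d(424) - 1*(-146151) = (-10/3 - 1/3*424) - 1*(-146151) = (-10/3 - 424/3) + 146151 = -434/3 + 146151 = 438019/3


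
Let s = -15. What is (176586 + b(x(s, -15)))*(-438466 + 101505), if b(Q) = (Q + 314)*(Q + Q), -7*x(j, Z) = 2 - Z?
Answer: -2890640156160/49 ≈ -5.8993e+10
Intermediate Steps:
x(j, Z) = -2/7 + Z/7 (x(j, Z) = -(2 - Z)/7 = -2/7 + Z/7)
b(Q) = 2*Q*(314 + Q) (b(Q) = (314 + Q)*(2*Q) = 2*Q*(314 + Q))
(176586 + b(x(s, -15)))*(-438466 + 101505) = (176586 + 2*(-2/7 + (⅐)*(-15))*(314 + (-2/7 + (⅐)*(-15))))*(-438466 + 101505) = (176586 + 2*(-2/7 - 15/7)*(314 + (-2/7 - 15/7)))*(-336961) = (176586 + 2*(-17/7)*(314 - 17/7))*(-336961) = (176586 + 2*(-17/7)*(2181/7))*(-336961) = (176586 - 74154/49)*(-336961) = (8578560/49)*(-336961) = -2890640156160/49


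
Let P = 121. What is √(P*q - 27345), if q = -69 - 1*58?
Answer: 2*I*√10678 ≈ 206.67*I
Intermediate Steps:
q = -127 (q = -69 - 58 = -127)
√(P*q - 27345) = √(121*(-127) - 27345) = √(-15367 - 27345) = √(-42712) = 2*I*√10678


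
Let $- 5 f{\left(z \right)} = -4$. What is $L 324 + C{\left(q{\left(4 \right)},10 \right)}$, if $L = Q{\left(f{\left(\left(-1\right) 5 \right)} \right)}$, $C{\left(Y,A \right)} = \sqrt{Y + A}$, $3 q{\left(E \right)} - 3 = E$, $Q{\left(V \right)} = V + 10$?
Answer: $\frac{17496}{5} + \frac{\sqrt{111}}{3} \approx 3502.7$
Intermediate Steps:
$f{\left(z \right)} = \frac{4}{5}$ ($f{\left(z \right)} = \left(- \frac{1}{5}\right) \left(-4\right) = \frac{4}{5}$)
$Q{\left(V \right)} = 10 + V$
$q{\left(E \right)} = 1 + \frac{E}{3}$
$C{\left(Y,A \right)} = \sqrt{A + Y}$
$L = \frac{54}{5}$ ($L = 10 + \frac{4}{5} = \frac{54}{5} \approx 10.8$)
$L 324 + C{\left(q{\left(4 \right)},10 \right)} = \frac{54}{5} \cdot 324 + \sqrt{10 + \left(1 + \frac{1}{3} \cdot 4\right)} = \frac{17496}{5} + \sqrt{10 + \left(1 + \frac{4}{3}\right)} = \frac{17496}{5} + \sqrt{10 + \frac{7}{3}} = \frac{17496}{5} + \sqrt{\frac{37}{3}} = \frac{17496}{5} + \frac{\sqrt{111}}{3}$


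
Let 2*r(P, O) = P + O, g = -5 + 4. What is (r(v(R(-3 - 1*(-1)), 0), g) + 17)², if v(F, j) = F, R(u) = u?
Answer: 961/4 ≈ 240.25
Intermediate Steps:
g = -1
r(P, O) = O/2 + P/2 (r(P, O) = (P + O)/2 = (O + P)/2 = O/2 + P/2)
(r(v(R(-3 - 1*(-1)), 0), g) + 17)² = (((½)*(-1) + (-3 - 1*(-1))/2) + 17)² = ((-½ + (-3 + 1)/2) + 17)² = ((-½ + (½)*(-2)) + 17)² = ((-½ - 1) + 17)² = (-3/2 + 17)² = (31/2)² = 961/4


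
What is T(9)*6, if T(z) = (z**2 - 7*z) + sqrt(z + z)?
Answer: 108 + 18*sqrt(2) ≈ 133.46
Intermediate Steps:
T(z) = z**2 - 7*z + sqrt(2)*sqrt(z) (T(z) = (z**2 - 7*z) + sqrt(2*z) = (z**2 - 7*z) + sqrt(2)*sqrt(z) = z**2 - 7*z + sqrt(2)*sqrt(z))
T(9)*6 = (9**2 - 7*9 + sqrt(2)*sqrt(9))*6 = (81 - 63 + sqrt(2)*3)*6 = (81 - 63 + 3*sqrt(2))*6 = (18 + 3*sqrt(2))*6 = 108 + 18*sqrt(2)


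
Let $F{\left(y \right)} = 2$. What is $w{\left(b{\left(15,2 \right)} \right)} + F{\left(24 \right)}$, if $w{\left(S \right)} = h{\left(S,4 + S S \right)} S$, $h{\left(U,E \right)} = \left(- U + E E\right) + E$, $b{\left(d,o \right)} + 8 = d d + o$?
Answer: $503850884651$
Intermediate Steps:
$b{\left(d,o \right)} = -8 + o + d^{2}$ ($b{\left(d,o \right)} = -8 + \left(d d + o\right) = -8 + \left(d^{2} + o\right) = -8 + \left(o + d^{2}\right) = -8 + o + d^{2}$)
$h{\left(U,E \right)} = E + E^{2} - U$ ($h{\left(U,E \right)} = \left(- U + E^{2}\right) + E = \left(E^{2} - U\right) + E = E + E^{2} - U$)
$w{\left(S \right)} = S \left(4 + S^{2} + \left(4 + S^{2}\right)^{2} - S\right)$ ($w{\left(S \right)} = \left(\left(4 + S S\right) + \left(4 + S S\right)^{2} - S\right) S = \left(\left(4 + S^{2}\right) + \left(4 + S^{2}\right)^{2} - S\right) S = \left(4 + S^{2} + \left(4 + S^{2}\right)^{2} - S\right) S = S \left(4 + S^{2} + \left(4 + S^{2}\right)^{2} - S\right)$)
$w{\left(b{\left(15,2 \right)} \right)} + F{\left(24 \right)} = \left(-8 + 2 + 15^{2}\right) \left(20 + \left(-8 + 2 + 15^{2}\right)^{4} - \left(-8 + 2 + 15^{2}\right) + 9 \left(-8 + 2 + 15^{2}\right)^{2}\right) + 2 = \left(-8 + 2 + 225\right) \left(20 + \left(-8 + 2 + 225\right)^{4} - \left(-8 + 2 + 225\right) + 9 \left(-8 + 2 + 225\right)^{2}\right) + 2 = 219 \left(20 + 219^{4} - 219 + 9 \cdot 219^{2}\right) + 2 = 219 \left(20 + 2300257521 - 219 + 9 \cdot 47961\right) + 2 = 219 \left(20 + 2300257521 - 219 + 431649\right) + 2 = 219 \cdot 2300688971 + 2 = 503850884649 + 2 = 503850884651$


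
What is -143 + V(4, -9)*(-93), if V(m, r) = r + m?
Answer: 322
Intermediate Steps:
V(m, r) = m + r
-143 + V(4, -9)*(-93) = -143 + (4 - 9)*(-93) = -143 - 5*(-93) = -143 + 465 = 322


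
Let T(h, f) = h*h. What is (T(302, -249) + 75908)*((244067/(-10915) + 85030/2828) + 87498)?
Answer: 112846258997975052/7716905 ≈ 1.4623e+10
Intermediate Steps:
T(h, f) = h²
(T(302, -249) + 75908)*((244067/(-10915) + 85030/2828) + 87498) = (302² + 75908)*((244067/(-10915) + 85030/2828) + 87498) = (91204 + 75908)*((244067*(-1/10915) + 85030*(1/2828)) + 87498) = 167112*((-244067/10915 + 42515/1414) + 87498) = 167112*(118940487/15433810 + 87498) = 167112*(1350546447867/15433810) = 112846258997975052/7716905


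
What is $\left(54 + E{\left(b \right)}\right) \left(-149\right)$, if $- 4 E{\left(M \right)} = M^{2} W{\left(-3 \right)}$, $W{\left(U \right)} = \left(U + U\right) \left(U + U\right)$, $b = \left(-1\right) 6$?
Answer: $40230$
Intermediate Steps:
$b = -6$
$W{\left(U \right)} = 4 U^{2}$ ($W{\left(U \right)} = 2 U 2 U = 4 U^{2}$)
$E{\left(M \right)} = - 9 M^{2}$ ($E{\left(M \right)} = - \frac{M^{2} \cdot 4 \left(-3\right)^{2}}{4} = - \frac{M^{2} \cdot 4 \cdot 9}{4} = - \frac{M^{2} \cdot 36}{4} = - \frac{36 M^{2}}{4} = - 9 M^{2}$)
$\left(54 + E{\left(b \right)}\right) \left(-149\right) = \left(54 - 9 \left(-6\right)^{2}\right) \left(-149\right) = \left(54 - 324\right) \left(-149\right) = \left(-270\right) \left(-149\right) = 40230$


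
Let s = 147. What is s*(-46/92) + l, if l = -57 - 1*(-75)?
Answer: -111/2 ≈ -55.500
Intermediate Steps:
l = 18 (l = -57 + 75 = 18)
s*(-46/92) + l = 147*(-46/92) + 18 = 147*(-46*1/92) + 18 = 147*(-½) + 18 = -147/2 + 18 = -111/2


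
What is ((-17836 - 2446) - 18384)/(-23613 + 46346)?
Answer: -38666/22733 ≈ -1.7009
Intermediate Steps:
((-17836 - 2446) - 18384)/(-23613 + 46346) = (-20282 - 18384)/22733 = -38666*1/22733 = -38666/22733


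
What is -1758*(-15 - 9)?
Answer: 42192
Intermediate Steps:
-1758*(-15 - 9) = -1758*(-24) = 42192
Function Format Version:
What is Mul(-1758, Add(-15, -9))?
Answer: 42192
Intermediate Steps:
Mul(-1758, Add(-15, -9)) = Mul(-1758, -24) = 42192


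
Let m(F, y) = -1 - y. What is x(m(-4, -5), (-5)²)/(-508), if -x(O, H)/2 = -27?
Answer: -27/254 ≈ -0.10630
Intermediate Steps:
x(O, H) = 54 (x(O, H) = -2*(-27) = 54)
x(m(-4, -5), (-5)²)/(-508) = 54/(-508) = 54*(-1/508) = -27/254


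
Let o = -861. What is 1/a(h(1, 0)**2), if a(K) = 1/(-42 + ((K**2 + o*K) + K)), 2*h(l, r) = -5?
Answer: -86047/16 ≈ -5377.9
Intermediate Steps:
h(l, r) = -5/2 (h(l, r) = (1/2)*(-5) = -5/2)
a(K) = 1/(-42 + K**2 - 860*K) (a(K) = 1/(-42 + ((K**2 - 861*K) + K)) = 1/(-42 + (K**2 - 860*K)) = 1/(-42 + K**2 - 860*K))
1/a(h(1, 0)**2) = 1/(1/(-42 + ((-5/2)**2)**2 - 860*(-5/2)**2)) = 1/(1/(-42 + (25/4)**2 - 860*25/4)) = 1/(1/(-42 + 625/16 - 5375)) = 1/(1/(-86047/16)) = 1/(-16/86047) = -86047/16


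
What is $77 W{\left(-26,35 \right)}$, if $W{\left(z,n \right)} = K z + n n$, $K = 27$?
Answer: $40271$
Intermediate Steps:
$W{\left(z,n \right)} = n^{2} + 27 z$ ($W{\left(z,n \right)} = 27 z + n n = 27 z + n^{2} = n^{2} + 27 z$)
$77 W{\left(-26,35 \right)} = 77 \left(35^{2} + 27 \left(-26\right)\right) = 77 \left(1225 - 702\right) = 77 \cdot 523 = 40271$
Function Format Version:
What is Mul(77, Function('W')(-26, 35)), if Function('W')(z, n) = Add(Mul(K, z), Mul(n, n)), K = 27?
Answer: 40271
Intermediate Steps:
Function('W')(z, n) = Add(Pow(n, 2), Mul(27, z)) (Function('W')(z, n) = Add(Mul(27, z), Mul(n, n)) = Add(Mul(27, z), Pow(n, 2)) = Add(Pow(n, 2), Mul(27, z)))
Mul(77, Function('W')(-26, 35)) = Mul(77, Add(Pow(35, 2), Mul(27, -26))) = Mul(77, Add(1225, -702)) = Mul(77, 523) = 40271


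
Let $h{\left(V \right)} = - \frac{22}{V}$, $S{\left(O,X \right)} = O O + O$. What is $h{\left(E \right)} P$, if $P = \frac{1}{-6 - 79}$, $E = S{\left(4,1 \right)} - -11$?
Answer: $\frac{22}{2635} \approx 0.0083492$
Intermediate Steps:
$S{\left(O,X \right)} = O + O^{2}$ ($S{\left(O,X \right)} = O^{2} + O = O + O^{2}$)
$E = 31$ ($E = 4 \left(1 + 4\right) - -11 = 4 \cdot 5 + 11 = 20 + 11 = 31$)
$P = - \frac{1}{85}$ ($P = \frac{1}{-85} = - \frac{1}{85} \approx -0.011765$)
$h{\left(E \right)} P = - \frac{22}{31} \left(- \frac{1}{85}\right) = \left(-22\right) \frac{1}{31} \left(- \frac{1}{85}\right) = \left(- \frac{22}{31}\right) \left(- \frac{1}{85}\right) = \frac{22}{2635}$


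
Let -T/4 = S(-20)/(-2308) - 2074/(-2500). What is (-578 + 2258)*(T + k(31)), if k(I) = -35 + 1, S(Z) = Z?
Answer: -4526070528/72125 ≈ -62753.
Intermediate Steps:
T = -1209198/360625 (T = -4*(-20/(-2308) - 2074/(-2500)) = -4*(-20*(-1/2308) - 2074*(-1/2500)) = -4*(5/577 + 1037/1250) = -4*604599/721250 = -1209198/360625 ≈ -3.3531)
k(I) = -34
(-578 + 2258)*(T + k(31)) = (-578 + 2258)*(-1209198/360625 - 34) = 1680*(-13470448/360625) = -4526070528/72125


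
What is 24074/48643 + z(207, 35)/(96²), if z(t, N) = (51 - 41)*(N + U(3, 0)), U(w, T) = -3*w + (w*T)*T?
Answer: 58628291/112073472 ≈ 0.52312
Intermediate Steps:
U(w, T) = -3*w + w*T² (U(w, T) = -3*w + (T*w)*T = -3*w + w*T²)
z(t, N) = -90 + 10*N (z(t, N) = (51 - 41)*(N + 3*(-3 + 0²)) = 10*(N + 3*(-3 + 0)) = 10*(N + 3*(-3)) = 10*(N - 9) = 10*(-9 + N) = -90 + 10*N)
24074/48643 + z(207, 35)/(96²) = 24074/48643 + (-90 + 10*35)/(96²) = 24074*(1/48643) + (-90 + 350)/9216 = 24074/48643 + 260*(1/9216) = 24074/48643 + 65/2304 = 58628291/112073472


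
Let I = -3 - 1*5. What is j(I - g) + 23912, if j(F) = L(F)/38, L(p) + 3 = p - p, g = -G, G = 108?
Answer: 908653/38 ≈ 23912.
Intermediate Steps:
I = -8 (I = -3 - 5 = -8)
g = -108 (g = -1*108 = -108)
L(p) = -3 (L(p) = -3 + (p - p) = -3 + 0 = -3)
j(F) = -3/38
j(I - g) + 23912 = -3/38 + 23912 = 908653/38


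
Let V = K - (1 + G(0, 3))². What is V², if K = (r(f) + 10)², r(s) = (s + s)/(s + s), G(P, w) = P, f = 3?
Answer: 14400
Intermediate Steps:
r(s) = 1 (r(s) = (2*s)/((2*s)) = (2*s)*(1/(2*s)) = 1)
K = 121 (K = (1 + 10)² = 11² = 121)
V = 120 (V = 121 - (1 + 0)² = 121 - 1*1² = 121 - 1*1 = 121 - 1 = 120)
V² = 120² = 14400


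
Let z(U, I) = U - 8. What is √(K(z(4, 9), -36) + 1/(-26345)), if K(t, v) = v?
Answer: I*√24986151245/26345 ≈ 6.0*I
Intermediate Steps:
z(U, I) = -8 + U
√(K(z(4, 9), -36) + 1/(-26345)) = √(-36 + 1/(-26345)) = √(-36 - 1/26345) = √(-948421/26345) = I*√24986151245/26345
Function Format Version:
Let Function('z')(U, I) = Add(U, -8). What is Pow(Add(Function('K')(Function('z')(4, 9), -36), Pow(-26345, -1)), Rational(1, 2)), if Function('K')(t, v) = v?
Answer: Mul(Rational(1, 26345), I, Pow(24986151245, Rational(1, 2))) ≈ Mul(6.0000, I)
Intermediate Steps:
Function('z')(U, I) = Add(-8, U)
Pow(Add(Function('K')(Function('z')(4, 9), -36), Pow(-26345, -1)), Rational(1, 2)) = Pow(Add(-36, Pow(-26345, -1)), Rational(1, 2)) = Pow(Add(-36, Rational(-1, 26345)), Rational(1, 2)) = Pow(Rational(-948421, 26345), Rational(1, 2)) = Mul(Rational(1, 26345), I, Pow(24986151245, Rational(1, 2)))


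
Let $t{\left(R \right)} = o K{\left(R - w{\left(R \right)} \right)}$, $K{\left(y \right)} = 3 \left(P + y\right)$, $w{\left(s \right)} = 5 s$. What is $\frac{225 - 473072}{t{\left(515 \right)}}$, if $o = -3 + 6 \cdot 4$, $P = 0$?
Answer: $\frac{472847}{129780} \approx 3.6435$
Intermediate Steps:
$o = 21$ ($o = -3 + 24 = 21$)
$K{\left(y \right)} = 3 y$ ($K{\left(y \right)} = 3 \left(0 + y\right) = 3 y$)
$t{\left(R \right)} = - 252 R$ ($t{\left(R \right)} = 21 \cdot 3 \left(R - 5 R\right) = 21 \cdot 3 \left(- 4 R\right) = 21 \left(- 12 R\right) = - 252 R$)
$\frac{225 - 473072}{t{\left(515 \right)}} = \frac{225 - 473072}{\left(-252\right) 515} = - \frac{472847}{-129780} = \left(-472847\right) \left(- \frac{1}{129780}\right) = \frac{472847}{129780}$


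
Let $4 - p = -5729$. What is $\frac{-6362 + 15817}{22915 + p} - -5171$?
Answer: $\frac{148148263}{28648} \approx 5171.3$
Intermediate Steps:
$p = 5733$ ($p = 4 - -5729 = 4 + 5729 = 5733$)
$\frac{-6362 + 15817}{22915 + p} - -5171 = \frac{-6362 + 15817}{22915 + 5733} - -5171 = \frac{9455}{28648} + 5171 = \frac{148148263}{28648}$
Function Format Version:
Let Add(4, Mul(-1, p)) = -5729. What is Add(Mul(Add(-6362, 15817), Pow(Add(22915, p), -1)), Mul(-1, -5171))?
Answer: Rational(148148263, 28648) ≈ 5171.3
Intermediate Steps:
p = 5733 (p = Add(4, Mul(-1, -5729)) = Add(4, 5729) = 5733)
Add(Mul(Add(-6362, 15817), Pow(Add(22915, p), -1)), Mul(-1, -5171)) = Add(Mul(Add(-6362, 15817), Pow(Add(22915, 5733), -1)), Mul(-1, -5171)) = Add(Mul(9455, Pow(28648, -1)), 5171) = Add(Mul(9455, Rational(1, 28648)), 5171) = Add(Rational(9455, 28648), 5171) = Rational(148148263, 28648)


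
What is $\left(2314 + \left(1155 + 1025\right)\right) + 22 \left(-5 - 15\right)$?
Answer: $4054$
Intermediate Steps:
$\left(2314 + \left(1155 + 1025\right)\right) + 22 \left(-5 - 15\right) = \left(2314 + 2180\right) + 22 \left(-20\right) = 4494 - 440 = 4054$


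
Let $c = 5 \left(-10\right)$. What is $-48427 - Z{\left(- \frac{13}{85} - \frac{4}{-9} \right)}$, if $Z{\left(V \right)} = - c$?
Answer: $-48477$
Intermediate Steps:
$c = -50$
$Z{\left(V \right)} = 50$ ($Z{\left(V \right)} = \left(-1\right) \left(-50\right) = 50$)
$-48427 - Z{\left(- \frac{13}{85} - \frac{4}{-9} \right)} = -48427 - 50 = -48477$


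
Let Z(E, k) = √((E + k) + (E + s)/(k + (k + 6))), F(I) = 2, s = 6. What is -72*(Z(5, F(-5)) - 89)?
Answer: 6408 - 324*√10/5 ≈ 6203.1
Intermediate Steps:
Z(E, k) = √(E + k + (6 + E)/(6 + 2*k)) (Z(E, k) = √((E + k) + (E + 6)/(k + (k + 6))) = √((E + k) + (6 + E)/(k + (6 + k))) = √((E + k) + (6 + E)/(6 + 2*k)) = √(E + k + (6 + E)/(6 + 2*k)))
-72*(Z(5, F(-5)) - 89) = -72*(√(4*5 + 4*2 + 12/(3 + 2) + 2*5/(3 + 2))/2 - 89) = -72*(√(20 + 8 + 12/5 + 2*5/5)/2 - 89) = -72*(√(20 + 8 + 12*(⅕) + 2*5*(⅕))/2 - 89) = -72*(√(20 + 8 + 12/5 + 2)/2 - 89) = -72*(√(162/5)/2 - 89) = -72*((9*√10/5)/2 - 89) = -72*(9*√10/10 - 89) = -72*(-89 + 9*√10/10) = 6408 - 324*√10/5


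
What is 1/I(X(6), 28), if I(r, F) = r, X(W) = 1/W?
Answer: 6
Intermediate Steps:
1/I(X(6), 28) = 1/(1/6) = 1/(⅙) = 6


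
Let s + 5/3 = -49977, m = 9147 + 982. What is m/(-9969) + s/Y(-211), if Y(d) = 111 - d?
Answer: -250749433/1605009 ≈ -156.23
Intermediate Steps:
m = 10129
s = -149936/3 (s = -5/3 - 49977 = -149936/3 ≈ -49979.)
m/(-9969) + s/Y(-211) = 10129/(-9969) - 149936/(3*(111 - 1*(-211))) = 10129*(-1/9969) - 149936/(3*(111 + 211)) = -10129/9969 - 149936/3/322 = -10129/9969 - 149936/3*1/322 = -10129/9969 - 74968/483 = -250749433/1605009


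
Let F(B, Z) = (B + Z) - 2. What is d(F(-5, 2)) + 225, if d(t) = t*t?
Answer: 250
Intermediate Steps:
F(B, Z) = -2 + B + Z
d(t) = t²
d(F(-5, 2)) + 225 = (-2 - 5 + 2)² + 225 = (-5)² + 225 = 25 + 225 = 250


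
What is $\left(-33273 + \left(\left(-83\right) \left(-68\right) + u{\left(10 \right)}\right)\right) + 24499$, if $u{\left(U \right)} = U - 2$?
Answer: $-3122$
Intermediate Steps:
$u{\left(U \right)} = -2 + U$
$\left(-33273 + \left(\left(-83\right) \left(-68\right) + u{\left(10 \right)}\right)\right) + 24499 = \left(-33273 + \left(\left(-83\right) \left(-68\right) + \left(-2 + 10\right)\right)\right) + 24499 = \left(-33273 + \left(5644 + 8\right)\right) + 24499 = \left(-33273 + 5652\right) + 24499 = -27621 + 24499 = -3122$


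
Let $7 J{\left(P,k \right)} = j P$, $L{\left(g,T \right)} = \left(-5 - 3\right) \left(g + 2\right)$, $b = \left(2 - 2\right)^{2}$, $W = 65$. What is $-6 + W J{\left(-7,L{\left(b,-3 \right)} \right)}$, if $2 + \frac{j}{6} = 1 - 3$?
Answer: $1554$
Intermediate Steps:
$b = 0$ ($b = 0^{2} = 0$)
$j = -24$ ($j = -12 + 6 \left(1 - 3\right) = -12 + 6 \left(-2\right) = -12 - 12 = -24$)
$L{\left(g,T \right)} = -16 - 8 g$ ($L{\left(g,T \right)} = - 8 \left(2 + g\right) = -16 - 8 g$)
$J{\left(P,k \right)} = - \frac{24 P}{7}$ ($J{\left(P,k \right)} = \frac{\left(-24\right) P}{7} = - \frac{24 P}{7}$)
$-6 + W J{\left(-7,L{\left(b,-3 \right)} \right)} = -6 + 65 \left(\left(- \frac{24}{7}\right) \left(-7\right)\right) = -6 + 65 \cdot 24 = -6 + 1560 = 1554$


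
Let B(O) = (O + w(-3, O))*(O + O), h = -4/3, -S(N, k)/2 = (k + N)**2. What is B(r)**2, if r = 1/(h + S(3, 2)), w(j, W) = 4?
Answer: 3381921/140612164 ≈ 0.024051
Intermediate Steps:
S(N, k) = -2*(N + k)**2 (S(N, k) = -2*(k + N)**2 = -2*(N + k)**2)
h = -4/3 (h = -4*1/3 = -4/3 ≈ -1.3333)
r = -3/154 (r = 1/(-4/3 - 2*(3 + 2)**2) = 1/(-4/3 - 2*5**2) = 1/(-4/3 - 2*25) = 1/(-4/3 - 50) = 1/(-154/3) = -3/154 ≈ -0.019481)
B(O) = 2*O*(4 + O) (B(O) = (O + 4)*(O + O) = (4 + O)*(2*O) = 2*O*(4 + O))
B(r)**2 = (2*(-3/154)*(4 - 3/154))**2 = (2*(-3/154)*(613/154))**2 = (-1839/11858)**2 = 3381921/140612164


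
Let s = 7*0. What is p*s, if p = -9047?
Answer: 0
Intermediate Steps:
s = 0
p*s = -9047*0 = 0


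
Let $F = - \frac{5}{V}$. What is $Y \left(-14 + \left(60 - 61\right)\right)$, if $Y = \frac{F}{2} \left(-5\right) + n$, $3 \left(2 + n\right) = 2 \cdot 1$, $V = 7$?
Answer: $- \frac{95}{14} \approx -6.7857$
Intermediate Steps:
$F = - \frac{5}{7} \approx -0.71429$
$n = - \frac{4}{3}$ ($n = -2 + \frac{2 \cdot 1}{3} = -2 + \frac{1}{3} \cdot 2 = -2 + \frac{2}{3} = - \frac{4}{3} \approx -1.3333$)
$Y = \frac{19}{42}$ ($Y = - \frac{5}{7 \cdot 2} \left(-5\right) - \frac{4}{3} = \left(- \frac{5}{7}\right) \frac{1}{2} \left(-5\right) - \frac{4}{3} = \left(- \frac{5}{14}\right) \left(-5\right) - \frac{4}{3} = \frac{25}{14} - \frac{4}{3} = \frac{19}{42} \approx 0.45238$)
$Y \left(-14 + \left(60 - 61\right)\right) = \frac{19 \left(-14 + \left(60 - 61\right)\right)}{42} = \frac{19 \left(-14 - 1\right)}{42} = \frac{19}{42} \left(-15\right) = - \frac{95}{14}$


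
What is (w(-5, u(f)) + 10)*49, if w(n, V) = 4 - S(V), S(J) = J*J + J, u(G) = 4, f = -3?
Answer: -294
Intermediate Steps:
S(J) = J + J² (S(J) = J² + J = J + J²)
w(n, V) = 4 - V*(1 + V)
(w(-5, u(f)) + 10)*49 = ((4 - 1*4*(1 + 4)) + 10)*49 = ((4 - 1*4*5) + 10)*49 = ((4 - 20) + 10)*49 = (-16 + 10)*49 = -6*49 = -294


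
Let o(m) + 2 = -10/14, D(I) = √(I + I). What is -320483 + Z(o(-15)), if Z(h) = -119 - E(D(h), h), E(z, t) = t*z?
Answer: -320602 + 19*I*√266/49 ≈ -3.206e+5 + 6.3241*I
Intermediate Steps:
D(I) = √2*√I (D(I) = √(2*I) = √2*√I)
o(m) = -19/7 (o(m) = -2 - 10/14 = -2 - 10*1/14 = -2 - 5/7 = -19/7)
Z(h) = -119 - √2*h^(3/2) (Z(h) = -119 - h*√2*√h = -119 - √2*h^(3/2))
-320483 + Z(o(-15)) = -320483 + (-119 - √2*(-19/7)^(3/2)) = -320483 + (-119 - √2*(-19*I*√133/49)) = -320483 + (-119 + 19*I*√266/49) = -320602 + 19*I*√266/49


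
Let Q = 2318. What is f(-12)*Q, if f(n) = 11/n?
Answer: -12749/6 ≈ -2124.8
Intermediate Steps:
f(-12)*Q = (11/(-12))*2318 = (11*(-1/12))*2318 = -11/12*2318 = -12749/6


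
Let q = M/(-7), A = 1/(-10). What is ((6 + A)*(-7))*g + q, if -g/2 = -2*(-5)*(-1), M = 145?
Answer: -5927/7 ≈ -846.71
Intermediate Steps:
A = -1/10 ≈ -0.10000
g = 20 (g = -2*(-2*(-5))*(-1) = -20*(-1) = -2*(-10) = 20)
q = -145/7 (q = 145/(-7) = 145*(-1/7) = -145/7 ≈ -20.714)
((6 + A)*(-7))*g + q = ((6 - 1/10)*(-7))*20 - 145/7 = ((59/10)*(-7))*20 - 145/7 = -413/10*20 - 145/7 = -826 - 145/7 = -5927/7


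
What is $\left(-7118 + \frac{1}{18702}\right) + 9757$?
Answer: $\frac{49354579}{18702} \approx 2639.0$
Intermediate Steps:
$\left(-7118 + \frac{1}{18702}\right) + 9757 = - \frac{133120835}{18702} + 9757 = \frac{49354579}{18702}$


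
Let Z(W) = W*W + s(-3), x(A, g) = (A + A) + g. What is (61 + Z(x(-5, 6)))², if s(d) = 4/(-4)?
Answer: 5776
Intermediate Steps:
s(d) = -1 (s(d) = 4*(-¼) = -1)
x(A, g) = g + 2*A (x(A, g) = 2*A + g = g + 2*A)
Z(W) = -1 + W² (Z(W) = W*W - 1 = W² - 1 = -1 + W²)
(61 + Z(x(-5, 6)))² = (61 + (-1 + (6 + 2*(-5))²))² = (61 + (-1 + (6 - 10)²))² = (61 + (-1 + (-4)²))² = (61 + (-1 + 16))² = (61 + 15)² = 76² = 5776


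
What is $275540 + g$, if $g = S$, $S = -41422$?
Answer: $234118$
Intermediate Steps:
$g = -41422$
$275540 + g = 275540 - 41422 = 234118$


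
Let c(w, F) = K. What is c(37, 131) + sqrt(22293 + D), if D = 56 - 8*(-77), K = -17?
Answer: -17 + sqrt(22965) ≈ 134.54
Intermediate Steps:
c(w, F) = -17
D = 672 (D = 56 + 616 = 672)
c(37, 131) + sqrt(22293 + D) = -17 + sqrt(22293 + 672) = -17 + sqrt(22965)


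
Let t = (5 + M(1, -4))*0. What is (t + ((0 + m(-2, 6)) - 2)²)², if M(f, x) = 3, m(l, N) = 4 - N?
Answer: 256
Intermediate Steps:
t = 0 (t = (5 + 3)*0 = 8*0 = 0)
(t + ((0 + m(-2, 6)) - 2)²)² = (0 + ((0 + (4 - 1*6)) - 2)²)² = (0 + ((0 + (4 - 6)) - 2)²)² = (0 + ((0 - 2) - 2)²)² = (0 + (-2 - 2)²)² = (0 + (-4)²)² = (0 + 16)² = 16² = 256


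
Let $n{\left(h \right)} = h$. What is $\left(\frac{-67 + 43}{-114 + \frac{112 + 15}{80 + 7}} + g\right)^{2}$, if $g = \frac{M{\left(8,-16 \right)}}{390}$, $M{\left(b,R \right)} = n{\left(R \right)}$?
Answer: $\frac{108130484224}{3645216470025} \approx 0.029664$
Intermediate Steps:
$M{\left(b,R \right)} = R$
$g = - \frac{8}{195}$ ($g = - \frac{16}{390} = \left(-16\right) \frac{1}{390} = - \frac{8}{195} \approx -0.041026$)
$\left(\frac{-67 + 43}{-114 + \frac{112 + 15}{80 + 7}} + g\right)^{2} = \left(\frac{-67 + 43}{-114 + \frac{112 + 15}{80 + 7}} - \frac{8}{195}\right)^{2} = \left(- \frac{24}{-114 + \frac{127}{87}} - \frac{8}{195}\right)^{2} = \left(- \frac{24}{- \frac{9791}{87}} - \frac{8}{195}\right)^{2} = \left(\left(-24\right) \left(- \frac{87}{9791}\right) - \frac{8}{195}\right)^{2} = \left(\frac{2088}{9791} - \frac{8}{195}\right)^{2} = \left(\frac{328832}{1909245}\right)^{2} = \frac{108130484224}{3645216470025}$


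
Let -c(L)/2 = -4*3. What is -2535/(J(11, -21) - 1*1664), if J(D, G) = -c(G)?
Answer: 2535/1688 ≈ 1.5018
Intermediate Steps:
c(L) = 24 (c(L) = -(-8)*3 = -2*(-12) = 24)
J(D, G) = -24 (J(D, G) = -1*24 = -24)
-2535/(J(11, -21) - 1*1664) = -2535/(-24 - 1*1664) = -2535/(-24 - 1664) = -2535/(-1688) = -2535*(-1/1688) = 2535/1688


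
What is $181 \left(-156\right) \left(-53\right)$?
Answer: $1496508$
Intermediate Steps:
$181 \left(-156\right) \left(-53\right) = \left(-28236\right) \left(-53\right) = 1496508$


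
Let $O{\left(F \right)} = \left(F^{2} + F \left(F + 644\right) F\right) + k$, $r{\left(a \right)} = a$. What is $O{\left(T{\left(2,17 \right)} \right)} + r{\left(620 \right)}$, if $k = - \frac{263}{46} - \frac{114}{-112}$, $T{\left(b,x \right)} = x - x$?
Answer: $\frac{792507}{1288} \approx 615.3$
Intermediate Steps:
$T{\left(b,x \right)} = 0$
$k = - \frac{6053}{1288}$ ($k = \left(-263\right) \frac{1}{46} - - \frac{57}{56} = - \frac{263}{46} + \frac{57}{56} = - \frac{6053}{1288} \approx -4.6995$)
$O{\left(F \right)} = - \frac{6053}{1288} + F^{2} + F^{2} \left(644 + F\right)$ ($O{\left(F \right)} = \left(F^{2} + F \left(F + 644\right) F\right) - \frac{6053}{1288} = \left(F^{2} + F \left(644 + F\right) F\right) - \frac{6053}{1288} = \left(F^{2} + F^{2} \left(644 + F\right)\right) - \frac{6053}{1288} = - \frac{6053}{1288} + F^{2} + F^{2} \left(644 + F\right)$)
$O{\left(T{\left(2,17 \right)} \right)} + r{\left(620 \right)} = \left(- \frac{6053}{1288} + 0^{3} + 645 \cdot 0^{2}\right) + 620 = \left(- \frac{6053}{1288} + 0 + 645 \cdot 0\right) + 620 = \left(- \frac{6053}{1288} + 0 + 0\right) + 620 = - \frac{6053}{1288} + 620 = \frac{792507}{1288}$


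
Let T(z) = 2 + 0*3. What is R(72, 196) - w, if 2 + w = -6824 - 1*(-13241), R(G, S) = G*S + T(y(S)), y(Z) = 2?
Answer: 7699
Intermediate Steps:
T(z) = 2 (T(z) = 2 + 0 = 2)
R(G, S) = 2 + G*S (R(G, S) = G*S + 2 = 2 + G*S)
w = 6415 (w = -2 + (-6824 - 1*(-13241)) = -2 + (-6824 + 13241) = -2 + 6417 = 6415)
R(72, 196) - w = (2 + 72*196) - 1*6415 = (2 + 14112) - 6415 = 14114 - 6415 = 7699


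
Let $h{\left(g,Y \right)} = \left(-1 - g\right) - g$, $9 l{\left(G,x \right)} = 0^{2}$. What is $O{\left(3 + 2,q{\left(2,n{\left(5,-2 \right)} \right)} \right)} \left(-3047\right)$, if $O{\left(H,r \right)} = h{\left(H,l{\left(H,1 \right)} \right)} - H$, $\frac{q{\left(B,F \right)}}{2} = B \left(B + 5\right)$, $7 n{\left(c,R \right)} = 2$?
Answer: $48752$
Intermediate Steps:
$n{\left(c,R \right)} = \frac{2}{7}$ ($n{\left(c,R \right)} = \frac{1}{7} \cdot 2 = \frac{2}{7}$)
$l{\left(G,x \right)} = 0$ ($l{\left(G,x \right)} = \frac{0^{2}}{9} = \frac{1}{9} \cdot 0 = 0$)
$h{\left(g,Y \right)} = -1 - 2 g$
$q{\left(B,F \right)} = 2 B \left(5 + B\right)$ ($q{\left(B,F \right)} = 2 B \left(B + 5\right) = 2 B \left(5 + B\right)$)
$O{\left(H,r \right)} = -1 - 3 H$ ($O{\left(H,r \right)} = \left(-1 - 2 H\right) - H = -1 - 3 H$)
$O{\left(3 + 2,q{\left(2,n{\left(5,-2 \right)} \right)} \right)} \left(-3047\right) = \left(-1 - 3 \left(3 + 2\right)\right) \left(-3047\right) = \left(-1 - 15\right) \left(-3047\right) = \left(-16\right) \left(-3047\right) = 48752$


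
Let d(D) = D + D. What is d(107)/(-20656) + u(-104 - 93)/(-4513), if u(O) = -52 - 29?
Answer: 353677/46610264 ≈ 0.0075880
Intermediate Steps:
d(D) = 2*D
u(O) = -81
d(107)/(-20656) + u(-104 - 93)/(-4513) = (2*107)/(-20656) - 81/(-4513) = 214*(-1/20656) - 81*(-1/4513) = -107/10328 + 81/4513 = 353677/46610264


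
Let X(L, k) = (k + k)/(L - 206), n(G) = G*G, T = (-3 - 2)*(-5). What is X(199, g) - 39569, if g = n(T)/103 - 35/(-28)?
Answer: -57061513/1442 ≈ -39571.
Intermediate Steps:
T = 25 (T = -5*(-5) = 25)
n(G) = G²
g = 3015/412 (g = 25²/103 - 35/(-28) = 625*(1/103) - 35*(-1/28) = 625/103 + 5/4 = 3015/412 ≈ 7.3180)
X(L, k) = 2*k/(-206 + L) (X(L, k) = (2*k)/(-206 + L) = 2*k/(-206 + L))
X(199, g) - 39569 = 2*(3015/412)/(-206 + 199) - 39569 = 2*(3015/412)/(-7) - 39569 = 2*(3015/412)*(-⅐) - 39569 = -3015/1442 - 39569 = -57061513/1442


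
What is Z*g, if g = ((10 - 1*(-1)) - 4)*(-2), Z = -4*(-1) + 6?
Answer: -140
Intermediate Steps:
Z = 10 (Z = 4 + 6 = 10)
g = -14 (g = ((10 + 1) - 4)*(-2) = (11 - 4)*(-2) = 7*(-2) = -14)
Z*g = 10*(-14) = -140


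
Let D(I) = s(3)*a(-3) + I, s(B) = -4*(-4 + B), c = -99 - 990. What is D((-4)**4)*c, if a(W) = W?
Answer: -265716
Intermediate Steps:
c = -1089
s(B) = 16 - 4*B
D(I) = -12 + I (D(I) = (16 - 4*3)*(-3) + I = (16 - 12)*(-3) + I = 4*(-3) + I = -12 + I)
D((-4)**4)*c = (-12 + (-4)**4)*(-1089) = (-12 + 256)*(-1089) = 244*(-1089) = -265716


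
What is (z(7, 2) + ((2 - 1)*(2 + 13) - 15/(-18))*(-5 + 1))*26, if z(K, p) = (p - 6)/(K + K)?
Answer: -34736/21 ≈ -1654.1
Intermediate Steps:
z(K, p) = (-6 + p)/(2*K) (z(K, p) = (-6 + p)/((2*K)) = (-6 + p)*(1/(2*K)) = (-6 + p)/(2*K))
(z(7, 2) + ((2 - 1)*(2 + 13) - 15/(-18))*(-5 + 1))*26 = ((1/2)*(-6 + 2)/7 + ((2 - 1)*(2 + 13) - 15/(-18))*(-5 + 1))*26 = ((1/2)*(1/7)*(-4) + (1*15 - 15*(-1/18))*(-4))*26 = (-2/7 + (15 + 5/6)*(-4))*26 = (-2/7 + (95/6)*(-4))*26 = (-2/7 - 190/3)*26 = -1336/21*26 = -34736/21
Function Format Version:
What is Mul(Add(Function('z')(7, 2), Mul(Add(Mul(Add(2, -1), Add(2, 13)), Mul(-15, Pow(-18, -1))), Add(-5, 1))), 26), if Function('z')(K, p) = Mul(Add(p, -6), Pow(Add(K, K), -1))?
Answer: Rational(-34736, 21) ≈ -1654.1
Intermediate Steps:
Function('z')(K, p) = Mul(Rational(1, 2), Pow(K, -1), Add(-6, p)) (Function('z')(K, p) = Mul(Add(-6, p), Pow(Mul(2, K), -1)) = Mul(Add(-6, p), Mul(Rational(1, 2), Pow(K, -1))) = Mul(Rational(1, 2), Pow(K, -1), Add(-6, p)))
Mul(Add(Function('z')(7, 2), Mul(Add(Mul(Add(2, -1), Add(2, 13)), Mul(-15, Pow(-18, -1))), Add(-5, 1))), 26) = Mul(Add(Mul(Rational(1, 2), Pow(7, -1), Add(-6, 2)), Mul(Add(Mul(Add(2, -1), Add(2, 13)), Mul(-15, Pow(-18, -1))), Add(-5, 1))), 26) = Mul(Add(Mul(Rational(1, 2), Rational(1, 7), -4), Mul(Add(Mul(1, 15), Mul(-15, Rational(-1, 18))), -4)), 26) = Mul(Add(Rational(-2, 7), Mul(Add(15, Rational(5, 6)), -4)), 26) = Mul(Add(Rational(-2, 7), Mul(Rational(95, 6), -4)), 26) = Mul(Add(Rational(-2, 7), Rational(-190, 3)), 26) = Mul(Rational(-1336, 21), 26) = Rational(-34736, 21)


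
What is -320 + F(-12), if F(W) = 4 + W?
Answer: -328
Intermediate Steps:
-320 + F(-12) = -320 + (4 - 12) = -320 - 8 = -328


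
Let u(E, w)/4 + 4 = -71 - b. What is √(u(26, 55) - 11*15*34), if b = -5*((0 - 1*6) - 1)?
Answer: 55*I*√2 ≈ 77.782*I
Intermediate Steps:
b = 35 (b = -5*((0 - 6) - 1) = -5*(-6 - 1) = -5*(-7) = 35)
u(E, w) = -440 (u(E, w) = -16 + 4*(-71 - 1*35) = -16 + 4*(-71 - 35) = -16 + 4*(-106) = -16 - 424 = -440)
√(u(26, 55) - 11*15*34) = √(-440 - 11*15*34) = √(-440 - 165*34) = √(-440 - 5610) = √(-6050) = 55*I*√2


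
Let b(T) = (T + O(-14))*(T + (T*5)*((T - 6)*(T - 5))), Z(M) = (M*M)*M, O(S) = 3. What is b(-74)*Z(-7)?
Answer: -56948857322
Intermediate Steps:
Z(M) = M³ (Z(M) = M²*M = M³)
b(T) = (3 + T)*(T + 5*T*(-6 + T)*(-5 + T)) (b(T) = (T + 3)*(T + (T*5)*((T - 6)*(T - 5))) = (3 + T)*(T + (5*T)*((-6 + T)*(-5 + T))) = (3 + T)*(T + 5*T*(-6 + T)*(-5 + T)))
b(-74)*Z(-7) = -74*(453 - 40*(-74)² - 14*(-74) + 5*(-74)³)*(-7)³ = -74*(453 - 40*5476 + 1036 + 5*(-405224))*(-343) = -74*(453 - 219040 + 1036 - 2026120)*(-343) = -74*(-2243671)*(-343) = 166031654*(-343) = -56948857322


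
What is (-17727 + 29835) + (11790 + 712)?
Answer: 24610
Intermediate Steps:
(-17727 + 29835) + (11790 + 712) = 12108 + 12502 = 24610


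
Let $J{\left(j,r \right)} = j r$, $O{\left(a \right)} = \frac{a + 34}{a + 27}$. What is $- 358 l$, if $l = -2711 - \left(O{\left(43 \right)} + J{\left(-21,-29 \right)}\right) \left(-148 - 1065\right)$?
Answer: $- \frac{1319839137}{5} \approx -2.6397 \cdot 10^{8}$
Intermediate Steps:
$O{\left(a \right)} = \frac{34 + a}{27 + a}$
$l = \frac{7373403}{10}$ ($l = -2711 - \left(\frac{34 + 43}{27 + 43} - -609\right) \left(-148 - 1065\right) = -2711 - \left(\frac{1}{70} \cdot 77 + 609\right) \left(-1213\right) = -2711 - \left(\frac{11}{10} + 609\right) \left(-1213\right) = -2711 - \frac{6101}{10} \left(-1213\right) = -2711 - - \frac{7400513}{10} = -2711 + \frac{7400513}{10} = \frac{7373403}{10} \approx 7.3734 \cdot 10^{5}$)
$- 358 l = \left(-358\right) \frac{7373403}{10} = - \frac{1319839137}{5}$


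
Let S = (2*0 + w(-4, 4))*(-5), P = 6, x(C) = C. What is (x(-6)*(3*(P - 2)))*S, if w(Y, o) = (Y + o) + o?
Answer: 1440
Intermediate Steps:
w(Y, o) = Y + 2*o
S = -20 (S = (2*0 + (-4 + 2*4))*(-5) = (0 + (-4 + 8))*(-5) = (0 + 4)*(-5) = 4*(-5) = -20)
(x(-6)*(3*(P - 2)))*S = -18*(6 - 2)*(-20) = -18*4*(-20) = -6*12*(-20) = -72*(-20) = 1440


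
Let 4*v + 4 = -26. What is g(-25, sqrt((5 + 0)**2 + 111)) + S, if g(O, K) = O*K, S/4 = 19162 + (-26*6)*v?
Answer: 81328 - 50*sqrt(34) ≈ 81037.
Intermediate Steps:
v = -15/2 (v = -1 + (1/4)*(-26) = -1 - 13/2 = -15/2 ≈ -7.5000)
S = 81328 (S = 4*(19162 - 26*6*(-15/2)) = 4*(19162 - 156*(-15/2)) = 4*(19162 + 1170) = 4*20332 = 81328)
g(O, K) = K*O
g(-25, sqrt((5 + 0)**2 + 111)) + S = sqrt((5 + 0)**2 + 111)*(-25) + 81328 = sqrt(5**2 + 111)*(-25) + 81328 = sqrt(25 + 111)*(-25) + 81328 = sqrt(136)*(-25) + 81328 = (2*sqrt(34))*(-25) + 81328 = -50*sqrt(34) + 81328 = 81328 - 50*sqrt(34)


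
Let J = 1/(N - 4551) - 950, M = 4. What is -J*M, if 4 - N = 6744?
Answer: 42905804/11291 ≈ 3800.0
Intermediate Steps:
N = -6740 (N = 4 - 1*6744 = 4 - 6744 = -6740)
J = -10726451/11291 (J = 1/(-6740 - 4551) - 950 = 1/(-11291) - 950 = -1/11291 - 950 = -10726451/11291 ≈ -950.00)
-J*M = -(-10726451)*4/11291 = -1*(-42905804/11291) = 42905804/11291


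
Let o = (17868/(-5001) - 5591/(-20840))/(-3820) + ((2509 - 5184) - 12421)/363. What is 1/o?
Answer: -16057652221600/667772108683197 ≈ -0.024047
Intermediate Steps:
o = -667772108683197/16057652221600 (o = (17868*(-1/5001) - 5591*(-1/20840))*(-1/3820) + (-2675 - 12421)*(1/363) = (-5956/1667 + 5591/20840)*(-1/3820) - 15096*1/363 = -114802843/34740280*(-1/3820) - 5032/121 = 114802843/132707869600 - 5032/121 = -667772108683197/16057652221600 ≈ -41.586)
1/o = 1/(-667772108683197/16057652221600) = -16057652221600/667772108683197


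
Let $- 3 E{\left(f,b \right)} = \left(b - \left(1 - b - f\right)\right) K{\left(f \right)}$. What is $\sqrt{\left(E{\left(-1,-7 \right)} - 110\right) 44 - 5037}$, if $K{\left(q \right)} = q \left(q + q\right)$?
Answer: $\frac{13 i \sqrt{501}}{3} \approx 96.993 i$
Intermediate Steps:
$K{\left(q \right)} = 2 q^{2}$ ($K{\left(q \right)} = q 2 q = 2 q^{2}$)
$E{\left(f,b \right)} = - \frac{2 f^{2} \left(-1 + f + 2 b\right)}{3}$ ($E{\left(f,b \right)} = - \frac{\left(b - \left(1 - b - f\right)\right) 2 f^{2}}{3} = - \frac{\left(b + \left(-1 + b + f\right)\right) 2 f^{2}}{3} = - \frac{\left(-1 + f + 2 b\right) 2 f^{2}}{3} = - \frac{2 f^{2} \left(-1 + f + 2 b\right)}{3}$)
$\sqrt{\left(E{\left(-1,-7 \right)} - 110\right) 44 - 5037} = \sqrt{\left(\frac{2 \left(-1\right)^{2} \left(1 - -1 - -14\right)}{3} - 110\right) 44 - 5037} = \sqrt{\left(\frac{2}{3} \cdot 1 \left(1 + 1 + 14\right) - 110\right) 44 - 5037} = \sqrt{\left(\frac{2}{3} \cdot 1 \cdot 16 - 110\right) 44 - 5037} = \sqrt{\left(\frac{32}{3} - 110\right) 44 - 5037} = \sqrt{\left(- \frac{298}{3}\right) 44 - 5037} = \sqrt{- \frac{13112}{3} - 5037} = \sqrt{- \frac{28223}{3}} = \frac{13 i \sqrt{501}}{3}$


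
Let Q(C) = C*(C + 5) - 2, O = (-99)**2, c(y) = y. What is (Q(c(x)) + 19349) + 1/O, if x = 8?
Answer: 190639252/9801 ≈ 19451.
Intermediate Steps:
O = 9801
Q(C) = -2 + C*(5 + C) (Q(C) = C*(5 + C) - 2 = -2 + C*(5 + C))
(Q(c(x)) + 19349) + 1/O = ((-2 + 8**2 + 5*8) + 19349) + 1/9801 = ((-2 + 64 + 40) + 19349) + 1/9801 = (102 + 19349) + 1/9801 = 19451 + 1/9801 = 190639252/9801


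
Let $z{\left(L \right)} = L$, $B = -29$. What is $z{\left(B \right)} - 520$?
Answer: $-549$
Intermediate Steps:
$z{\left(B \right)} - 520 = -29 - 520 = -549$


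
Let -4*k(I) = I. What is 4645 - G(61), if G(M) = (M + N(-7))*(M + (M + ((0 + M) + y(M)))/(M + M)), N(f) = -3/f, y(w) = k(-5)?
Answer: 203935/244 ≈ 835.80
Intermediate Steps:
k(I) = -I/4
y(w) = 5/4 (y(w) = -1/4*(-5) = 5/4)
G(M) = (3/7 + M)*(M + (5/4 + 2*M)/(2*M)) (G(M) = (M - 3/(-7))*(M + (M + ((0 + M) + 5/4))/(M + M)) = (M - 3*(-1/7))*(M + (M + (M + 5/4))/((2*M))) = (M + 3/7)*(M + (M + (5/4 + M))*(1/(2*M))) = (3/7 + M)*(M + (5/4 + 2*M)*(1/(2*M))) = (3/7 + M)*(M + (5/4 + 2*M)/(2*M)))
4645 - G(61) = 4645 - (15 + 61*(59 + 56*61**2 + 80*61))/(56*61) = 4645 - (15 + 61*(59 + 56*3721 + 4880))/(56*61) = 4645 - (15 + 61*(59 + 208376 + 4880))/(56*61) = 4645 - (15 + 61*213315)/(56*61) = 4645 - (15 + 13012215)/(56*61) = 4645 - 13012230/(56*61) = 4645 - 1*929445/244 = 4645 - 929445/244 = 203935/244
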